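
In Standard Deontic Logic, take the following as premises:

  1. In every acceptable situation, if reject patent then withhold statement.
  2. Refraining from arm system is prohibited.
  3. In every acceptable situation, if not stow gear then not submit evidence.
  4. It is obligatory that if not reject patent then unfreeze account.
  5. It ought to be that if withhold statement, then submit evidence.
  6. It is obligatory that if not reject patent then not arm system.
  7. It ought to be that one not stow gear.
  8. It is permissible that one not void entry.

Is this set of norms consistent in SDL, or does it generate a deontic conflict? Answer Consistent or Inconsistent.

Inconsistent

Premise 2 is F(¬arm_system), i.e. O(arm_system).
Premise 6, O(¬reject_patent → ¬arm_system), contraposes to O(arm_system → reject_patent); with O(arm_system) we get O(reject_patent).
With premise 1, O(reject_patent → withhold_statement), the K-axiom yields O(withhold_statement).
Premise 5 is O(withhold_statement → submit_evidence); since O(withhold_statement), deontic closure gives O(submit_evidence).
Premise 3 is O(¬stow_gear → ¬submit_evidence); contrapositively O(submit_evidence → stow_gear). Since O(submit_evidence) holds, K gives O(stow_gear).
Yet premise 7 states O(¬stow_gear).
We now have both O(stow_gear) and O(¬stow_gear) — stow_gear is simultaneously obligatory and forbidden, violating the D-axiom.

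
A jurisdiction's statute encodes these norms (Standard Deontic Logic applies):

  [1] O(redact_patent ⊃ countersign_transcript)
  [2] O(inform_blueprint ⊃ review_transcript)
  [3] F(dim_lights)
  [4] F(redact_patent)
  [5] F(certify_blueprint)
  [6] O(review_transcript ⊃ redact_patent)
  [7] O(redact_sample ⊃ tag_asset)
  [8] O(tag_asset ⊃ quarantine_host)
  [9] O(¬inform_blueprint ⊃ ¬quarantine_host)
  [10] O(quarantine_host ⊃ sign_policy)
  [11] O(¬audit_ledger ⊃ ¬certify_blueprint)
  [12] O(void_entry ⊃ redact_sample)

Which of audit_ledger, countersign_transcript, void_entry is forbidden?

Premise 4, F(redact_patent), is equivalent to O(¬redact_patent).
Premise 6, O(review_transcript ⊃ redact_patent), contraposes to O(¬redact_patent ⊃ ¬review_transcript); with O(¬redact_patent) we get O(¬review_transcript).
Premise 2, O(inform_blueprint ⊃ review_transcript), contraposes to O(¬review_transcript ⊃ ¬inform_blueprint); with O(¬review_transcript) we get O(¬inform_blueprint).
Premise 9 is O(¬inform_blueprint ⊃ ¬quarantine_host); since O(¬inform_blueprint), deontic closure gives O(¬quarantine_host).
Premise 8, O(tag_asset ⊃ quarantine_host), contraposes to O(¬quarantine_host ⊃ ¬tag_asset); with O(¬quarantine_host) we get O(¬tag_asset).
The contrapositive of premise 7 (O(redact_sample ⊃ tag_asset)) is O(¬tag_asset ⊃ ¬redact_sample), and O(¬tag_asset) is already established, so O(¬redact_sample).
Premise 12, O(void_entry ⊃ redact_sample), contraposes to O(¬redact_sample ⊃ ¬void_entry); with O(¬redact_sample) we get O(¬void_entry).
So O(¬void_entry) holds, i.e. void_entry is forbidden. None of the other listed options is forbidden under the premises.

void_entry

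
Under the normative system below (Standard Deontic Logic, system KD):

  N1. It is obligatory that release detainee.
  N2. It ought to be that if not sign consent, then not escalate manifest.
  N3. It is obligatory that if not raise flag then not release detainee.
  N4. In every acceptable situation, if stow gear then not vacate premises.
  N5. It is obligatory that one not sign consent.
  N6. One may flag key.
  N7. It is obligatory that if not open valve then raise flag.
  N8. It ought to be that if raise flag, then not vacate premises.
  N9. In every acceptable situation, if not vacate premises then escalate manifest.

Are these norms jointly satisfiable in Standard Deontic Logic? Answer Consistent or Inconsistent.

Inconsistent

Premise 1 gives O(release_detainee).
Premise 3 is O(¬raise_flag → ¬release_detainee); contrapositively O(release_detainee → raise_flag). Since O(release_detainee) holds, K gives O(raise_flag).
From O(raise_flag) and premise 8, O(raise_flag → ¬vacate_premises), we obtain O(¬vacate_premises).
From O(¬vacate_premises) and premise 9, O(¬vacate_premises → escalate_manifest), we obtain O(escalate_manifest).
The contrapositive of premise 2 (O(¬sign_consent → ¬escalate_manifest)) is O(escalate_manifest → sign_consent), and O(escalate_manifest) is already established, so O(sign_consent).
Yet premise 5 states O(¬sign_consent).
We now have both O(sign_consent) and O(¬sign_consent) — sign_consent is simultaneously obligatory and forbidden, violating the D-axiom.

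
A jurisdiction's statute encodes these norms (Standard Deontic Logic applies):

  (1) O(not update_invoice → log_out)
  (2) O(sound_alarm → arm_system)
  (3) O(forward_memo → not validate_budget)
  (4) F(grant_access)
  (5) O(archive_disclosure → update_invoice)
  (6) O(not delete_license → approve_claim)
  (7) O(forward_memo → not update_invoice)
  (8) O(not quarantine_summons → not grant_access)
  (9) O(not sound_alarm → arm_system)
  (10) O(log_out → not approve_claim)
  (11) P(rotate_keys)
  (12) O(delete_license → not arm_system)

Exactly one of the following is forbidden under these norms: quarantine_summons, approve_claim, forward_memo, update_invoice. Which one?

forward_memo

By case analysis on not sound_alarm: premise 9 gives O(not sound_alarm → arm_system) and premise 2 gives O(sound_alarm → arm_system), so O(arm_system) either way.
Premise 12, O(delete_license → not arm_system), contraposes to O(arm_system → not delete_license); with O(arm_system) we get O(not delete_license).
Applying K to premise 6 (O(not delete_license → approve_claim)) and O(not delete_license) yields O(approve_claim).
The contrapositive of premise 10 (O(log_out → not approve_claim)) is O(approve_claim → not log_out), and O(approve_claim) is already established, so O(not log_out).
Premise 1, O(not update_invoice → log_out), contraposes to O(not log_out → update_invoice); with O(not log_out) we get O(update_invoice).
Premise 7 is O(forward_memo → not update_invoice); contrapositively O(update_invoice → not forward_memo). Since O(update_invoice) holds, K gives O(not forward_memo).
So O(not forward_memo) holds, i.e. forward_memo is forbidden. None of the other listed options is forbidden under the premises.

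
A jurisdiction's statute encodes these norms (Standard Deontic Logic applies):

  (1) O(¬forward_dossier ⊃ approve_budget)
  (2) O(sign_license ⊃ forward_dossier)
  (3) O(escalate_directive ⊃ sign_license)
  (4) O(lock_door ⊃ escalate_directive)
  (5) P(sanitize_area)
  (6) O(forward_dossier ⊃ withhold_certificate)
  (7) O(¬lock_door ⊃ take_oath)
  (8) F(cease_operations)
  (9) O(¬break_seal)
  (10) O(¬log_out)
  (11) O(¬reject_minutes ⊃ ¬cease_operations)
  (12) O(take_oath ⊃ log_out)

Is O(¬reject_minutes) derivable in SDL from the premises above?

Premise 11 is O(¬reject_minutes ⊃ ¬cease_operations); even if O(¬cease_operations) held, inferring O(¬reject_minutes) would be affirming the consequent — invalid.
No other premise forces O(¬reject_minutes). An ideal world satisfying every premise can still have ¬reject_minutes false, so O(¬reject_minutes) is not derivable.

No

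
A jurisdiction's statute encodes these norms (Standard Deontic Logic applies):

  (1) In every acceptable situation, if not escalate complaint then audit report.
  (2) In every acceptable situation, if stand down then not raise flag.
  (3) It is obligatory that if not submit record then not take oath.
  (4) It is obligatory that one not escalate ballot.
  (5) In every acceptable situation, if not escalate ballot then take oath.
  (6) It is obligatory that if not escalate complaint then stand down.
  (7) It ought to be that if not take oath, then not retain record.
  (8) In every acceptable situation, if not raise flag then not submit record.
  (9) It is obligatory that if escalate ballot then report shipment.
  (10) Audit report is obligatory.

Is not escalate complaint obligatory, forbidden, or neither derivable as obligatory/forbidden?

Premise 4 states O(¬escalate_ballot) outright.
Applying K to premise 5 (O(¬escalate_ballot → take_oath)) and O(¬escalate_ballot) yields O(take_oath).
Premise 3, O(¬submit_record → ¬take_oath), contraposes to O(take_oath → submit_record); with O(take_oath) we get O(submit_record).
Premise 8, O(¬raise_flag → ¬submit_record), contraposes to O(submit_record → raise_flag); with O(submit_record) we get O(raise_flag).
Premise 2 is O(stand_down → ¬raise_flag); contrapositively O(raise_flag → ¬stand_down). Since O(raise_flag) holds, K gives O(¬stand_down).
Premise 6 is O(¬escalate_complaint → stand_down); contrapositively O(¬stand_down → escalate_complaint). Since O(¬stand_down) holds, K gives O(escalate_complaint).
Premises 1, 7, 9, 10 do not contribute to this derivation.
Thus O(escalate_complaint), which is F(¬escalate_complaint): ¬escalate_complaint is forbidden.

Forbidden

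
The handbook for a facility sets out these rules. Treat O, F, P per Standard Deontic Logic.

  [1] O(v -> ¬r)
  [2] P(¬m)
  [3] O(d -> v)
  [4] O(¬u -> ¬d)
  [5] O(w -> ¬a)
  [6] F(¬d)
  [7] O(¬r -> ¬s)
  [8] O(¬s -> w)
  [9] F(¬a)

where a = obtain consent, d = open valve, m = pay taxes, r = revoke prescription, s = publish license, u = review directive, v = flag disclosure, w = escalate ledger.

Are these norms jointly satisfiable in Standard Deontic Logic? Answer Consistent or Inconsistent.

F(¬a) at premise 9 means O(a).
Premise 5, O(w -> ¬a), contraposes to O(a -> ¬w); with O(a) we get O(¬w).
The contrapositive of premise 8 (O(¬s -> w)) is O(¬w -> s), and O(¬w) is already established, so O(s).
The contrapositive of premise 7 (O(¬r -> ¬s)) is O(s -> r), and O(s) is already established, so O(r).
The contrapositive of premise 1 (O(v -> ¬r)) is O(r -> ¬v), and O(r) is already established, so O(¬v).
Premise 3 is O(d -> v); contrapositively O(¬v -> ¬d). Since O(¬v) holds, K gives O(¬d).
But premise 6, F(¬d), means O(d).
We now have both O(¬d) and O(d) — d is simultaneously obligatory and forbidden, violating the D-axiom.

Inconsistent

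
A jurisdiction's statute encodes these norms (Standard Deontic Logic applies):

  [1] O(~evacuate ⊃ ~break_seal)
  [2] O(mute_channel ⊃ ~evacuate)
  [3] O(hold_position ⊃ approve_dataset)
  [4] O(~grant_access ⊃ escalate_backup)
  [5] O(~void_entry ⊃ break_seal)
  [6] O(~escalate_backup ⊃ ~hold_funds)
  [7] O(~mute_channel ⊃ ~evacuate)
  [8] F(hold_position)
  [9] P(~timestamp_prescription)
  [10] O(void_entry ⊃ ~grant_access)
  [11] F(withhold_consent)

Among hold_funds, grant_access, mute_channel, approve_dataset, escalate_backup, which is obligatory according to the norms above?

By case analysis on ~mute_channel: premise 7 gives O(~mute_channel ⊃ ~evacuate) and premise 2 gives O(mute_channel ⊃ ~evacuate), so O(~evacuate) either way.
Applying K to premise 1 (O(~evacuate ⊃ ~break_seal)) and O(~evacuate) yields O(~break_seal).
Premise 5 is O(~void_entry ⊃ break_seal); contrapositively O(~break_seal ⊃ void_entry). Since O(~break_seal) holds, K gives O(void_entry).
With premise 10, O(void_entry ⊃ ~grant_access), the K-axiom yields O(~grant_access).
Applying K to premise 4 (O(~grant_access ⊃ escalate_backup)) and O(~grant_access) yields O(escalate_backup).
So O(escalate_backup) holds — escalate_backup is obligatory. None of the other listed options is made obligatory by any chain of premises.

escalate_backup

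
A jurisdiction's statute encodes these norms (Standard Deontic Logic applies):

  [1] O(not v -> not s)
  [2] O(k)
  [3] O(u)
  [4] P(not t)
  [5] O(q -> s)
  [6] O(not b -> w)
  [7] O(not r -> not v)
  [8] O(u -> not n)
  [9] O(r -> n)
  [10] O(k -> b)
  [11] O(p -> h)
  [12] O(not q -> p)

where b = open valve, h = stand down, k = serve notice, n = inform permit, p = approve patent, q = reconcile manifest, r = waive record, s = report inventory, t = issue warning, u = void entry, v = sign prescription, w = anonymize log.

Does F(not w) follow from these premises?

No

Premise 6 is O(not b -> w), but O(not b) is not derivable from the premises, so it does not yield O(w).
No other premise forces O(w). An ideal world satisfying every premise can still have not w true, so F(not w) is not derivable.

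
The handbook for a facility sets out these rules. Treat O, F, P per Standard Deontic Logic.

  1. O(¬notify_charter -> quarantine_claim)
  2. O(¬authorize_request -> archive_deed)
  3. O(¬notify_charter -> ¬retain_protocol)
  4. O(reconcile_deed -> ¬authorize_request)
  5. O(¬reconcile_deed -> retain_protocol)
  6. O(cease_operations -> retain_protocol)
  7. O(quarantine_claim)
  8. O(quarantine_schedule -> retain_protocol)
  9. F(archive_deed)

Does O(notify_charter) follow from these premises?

Yes

F(archive_deed) at premise 9 means O(¬archive_deed).
Premise 2, O(¬authorize_request -> archive_deed), contraposes to O(¬archive_deed -> authorize_request); with O(¬archive_deed) we get O(authorize_request).
Premise 4 is O(reconcile_deed -> ¬authorize_request); contrapositively O(authorize_request -> ¬reconcile_deed). Since O(authorize_request) holds, K gives O(¬reconcile_deed).
With premise 5, O(¬reconcile_deed -> retain_protocol), the K-axiom yields O(retain_protocol).
The contrapositive of premise 3 (O(¬notify_charter -> ¬retain_protocol)) is O(retain_protocol -> notify_charter), and O(retain_protocol) is already established, so O(notify_charter).
Premises 1, 6, 7, 8 do not contribute to this derivation.
So O(notify_charter) follows.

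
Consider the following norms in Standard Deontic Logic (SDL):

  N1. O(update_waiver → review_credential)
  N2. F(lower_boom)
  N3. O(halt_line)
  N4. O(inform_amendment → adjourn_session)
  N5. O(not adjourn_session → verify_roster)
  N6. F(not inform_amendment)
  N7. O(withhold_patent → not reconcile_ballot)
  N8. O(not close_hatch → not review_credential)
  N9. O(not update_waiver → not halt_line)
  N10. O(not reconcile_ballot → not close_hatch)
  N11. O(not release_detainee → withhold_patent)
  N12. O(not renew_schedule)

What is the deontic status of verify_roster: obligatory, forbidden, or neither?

Neither

Premise 5 is O(not adjourn_session → verify_roster), but O(not adjourn_session) is not derivable from the premises, so it does not yield O(verify_roster).
No premise or chain of K-axiom applications forces O(verify_roster), and none forces O(not verify_roster). So verify_roster is neither obligatory nor forbidden under these norms.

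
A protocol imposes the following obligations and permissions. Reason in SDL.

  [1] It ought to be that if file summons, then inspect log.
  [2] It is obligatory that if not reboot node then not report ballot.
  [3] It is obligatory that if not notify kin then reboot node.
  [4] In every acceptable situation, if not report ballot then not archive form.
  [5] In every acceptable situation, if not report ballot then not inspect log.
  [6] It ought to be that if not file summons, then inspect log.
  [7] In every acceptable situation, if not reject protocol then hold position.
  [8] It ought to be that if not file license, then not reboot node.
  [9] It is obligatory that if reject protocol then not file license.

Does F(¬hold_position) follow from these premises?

Premises 1 and 6 are O(file_summons → inspect_log) and O(¬file_summons → inspect_log); every ideal world satisfies file_summons or ¬file_summons, so in either case inspect_log holds — hence O(inspect_log).
Premise 5 is O(¬report_ballot → ¬inspect_log); contrapositively O(inspect_log → report_ballot). Since O(inspect_log) holds, K gives O(report_ballot).
The contrapositive of premise 2 (O(¬reboot_node → ¬report_ballot)) is O(report_ballot → reboot_node), and O(report_ballot) is already established, so O(reboot_node).
Premise 8 is O(¬file_license → ¬reboot_node); contrapositively O(reboot_node → file_license). Since O(reboot_node) holds, K gives O(file_license).
The contrapositive of premise 9 (O(reject_protocol → ¬file_license)) is O(file_license → ¬reject_protocol), and O(file_license) is already established, so O(¬reject_protocol).
Applying K to premise 7 (O(¬reject_protocol → hold_position)) and O(¬reject_protocol) yields O(hold_position).
Premises 3, 4 do not contribute to this derivation.
So O(hold_position) holds, i.e. F(¬hold_position). The claim follows.

Yes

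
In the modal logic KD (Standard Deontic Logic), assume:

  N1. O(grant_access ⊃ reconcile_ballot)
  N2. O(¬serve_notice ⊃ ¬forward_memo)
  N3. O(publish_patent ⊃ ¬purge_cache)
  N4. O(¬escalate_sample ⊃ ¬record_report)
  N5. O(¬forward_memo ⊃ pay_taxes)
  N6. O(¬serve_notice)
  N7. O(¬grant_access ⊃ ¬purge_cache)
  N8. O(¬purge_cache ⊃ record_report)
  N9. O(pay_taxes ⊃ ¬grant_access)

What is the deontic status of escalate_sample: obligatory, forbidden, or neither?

Obligatory

Premise 6 states O(¬serve_notice) outright.
Premise 2 is O(¬serve_notice ⊃ ¬forward_memo); since O(¬serve_notice), deontic closure gives O(¬forward_memo).
Premise 5 is O(¬forward_memo ⊃ pay_taxes); since O(¬forward_memo), deontic closure gives O(pay_taxes).
From O(pay_taxes) and premise 9, O(pay_taxes ⊃ ¬grant_access), we obtain O(¬grant_access).
With premise 7, O(¬grant_access ⊃ ¬purge_cache), the K-axiom yields O(¬purge_cache).
Applying K to premise 8 (O(¬purge_cache ⊃ record_report)) and O(¬purge_cache) yields O(record_report).
Premise 4, O(¬escalate_sample ⊃ ¬record_report), contraposes to O(record_report ⊃ escalate_sample); with O(record_report) we get O(escalate_sample).
Premises 1, 3 do not contribute to this derivation.
Hence escalate_sample is obligatory.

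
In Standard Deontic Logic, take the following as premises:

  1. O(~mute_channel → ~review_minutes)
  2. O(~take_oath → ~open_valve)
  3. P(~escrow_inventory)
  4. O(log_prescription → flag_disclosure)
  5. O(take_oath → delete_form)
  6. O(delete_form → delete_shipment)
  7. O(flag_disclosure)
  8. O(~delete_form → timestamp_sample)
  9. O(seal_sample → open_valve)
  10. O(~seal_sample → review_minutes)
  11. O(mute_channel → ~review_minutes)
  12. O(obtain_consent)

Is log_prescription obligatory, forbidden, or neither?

Premise 4 is O(log_prescription → flag_disclosure); even if O(flag_disclosure) held, inferring O(log_prescription) would be affirming the consequent — invalid.
No premise or chain of K-axiom applications forces O(log_prescription), and none forces O(~log_prescription). So log_prescription is neither obligatory nor forbidden under these norms.

Neither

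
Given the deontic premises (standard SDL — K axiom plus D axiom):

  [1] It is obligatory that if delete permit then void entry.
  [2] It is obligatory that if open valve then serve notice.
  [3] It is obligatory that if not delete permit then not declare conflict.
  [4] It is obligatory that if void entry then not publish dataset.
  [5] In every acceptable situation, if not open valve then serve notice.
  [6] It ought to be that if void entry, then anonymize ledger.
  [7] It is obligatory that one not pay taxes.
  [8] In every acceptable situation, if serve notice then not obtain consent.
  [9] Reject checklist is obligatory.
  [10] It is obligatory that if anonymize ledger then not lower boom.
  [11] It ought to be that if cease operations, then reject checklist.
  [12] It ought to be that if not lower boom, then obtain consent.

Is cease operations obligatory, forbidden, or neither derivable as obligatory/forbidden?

Neither

Premise 11 is O(cease_operations → reject_checklist); even if O(reject_checklist) held, inferring O(cease_operations) would be affirming the consequent — invalid.
No premise or chain of K-axiom applications forces O(cease_operations), and none forces O(¬cease_operations). So cease_operations is neither obligatory nor forbidden under these norms.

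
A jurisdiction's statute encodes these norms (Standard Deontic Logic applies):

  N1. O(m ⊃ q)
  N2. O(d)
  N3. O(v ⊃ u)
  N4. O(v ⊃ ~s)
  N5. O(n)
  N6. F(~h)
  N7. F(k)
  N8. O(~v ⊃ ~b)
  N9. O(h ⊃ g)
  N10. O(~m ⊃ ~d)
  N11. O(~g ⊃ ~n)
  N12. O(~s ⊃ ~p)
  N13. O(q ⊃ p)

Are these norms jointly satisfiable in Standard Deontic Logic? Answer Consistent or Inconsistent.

Premise 11 is O(~g ⊃ ~n), but O(~g) is not derivable from the premises, so it does not yield O(~n).
So O(~n) is not derivable, and the apparent clash with O(n) does not arise.
A world satisfying every obligation exists (e.g. b=false, d=true, g=true, h=true, k=false, m=true, n=true, p=true, q=true, s=true, u=false, v=false); no atom is both obligatory and forbidden, so the set is consistent.

Consistent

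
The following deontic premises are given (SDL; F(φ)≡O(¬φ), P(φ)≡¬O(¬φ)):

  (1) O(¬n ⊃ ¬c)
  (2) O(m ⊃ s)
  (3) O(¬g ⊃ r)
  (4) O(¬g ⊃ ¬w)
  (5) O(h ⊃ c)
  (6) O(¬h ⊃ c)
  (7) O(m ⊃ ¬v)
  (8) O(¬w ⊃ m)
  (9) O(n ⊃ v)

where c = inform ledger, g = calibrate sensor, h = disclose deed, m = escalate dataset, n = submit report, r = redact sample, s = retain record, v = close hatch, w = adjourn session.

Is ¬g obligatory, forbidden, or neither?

Premises 5 and 6 cover both cases: O(h ⊃ c) and O(¬h ⊃ c). Since h ∨ ¬h is a tautology, O(c) follows.
Premise 1 is O(¬n ⊃ ¬c); contrapositively O(c ⊃ n). Since O(c) holds, K gives O(n).
Applying K to premise 9 (O(n ⊃ v)) and O(n) yields O(v).
The contrapositive of premise 7 (O(m ⊃ ¬v)) is O(v ⊃ ¬m), and O(v) is already established, so O(¬m).
Premise 8 is O(¬w ⊃ m); contrapositively O(¬m ⊃ w). Since O(¬m) holds, K gives O(w).
Premise 4, O(¬g ⊃ ¬w), contraposes to O(w ⊃ g); with O(w) we get O(g).
Premises 2, 3 do not contribute to this derivation.
Thus O(g), which is F(¬g): ¬g is forbidden.

Forbidden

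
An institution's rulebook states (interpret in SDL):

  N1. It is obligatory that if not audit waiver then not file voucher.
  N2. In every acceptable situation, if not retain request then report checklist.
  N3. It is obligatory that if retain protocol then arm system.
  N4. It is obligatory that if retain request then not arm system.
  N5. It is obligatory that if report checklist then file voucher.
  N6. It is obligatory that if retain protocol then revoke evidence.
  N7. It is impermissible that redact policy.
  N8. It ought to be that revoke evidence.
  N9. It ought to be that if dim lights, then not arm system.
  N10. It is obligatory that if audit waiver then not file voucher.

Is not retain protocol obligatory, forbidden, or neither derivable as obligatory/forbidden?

Premises 1 and 10 cover both cases: O(¬audit_waiver → ¬file_voucher) and O(audit_waiver → ¬file_voucher). Since ¬audit_waiver ∨ audit_waiver is a tautology, O(¬file_voucher) follows.
The contrapositive of premise 5 (O(report_checklist → file_voucher)) is O(¬file_voucher → ¬report_checklist), and O(¬file_voucher) is already established, so O(¬report_checklist).
Premise 2, O(¬retain_request → report_checklist), contraposes to O(¬report_checklist → retain_request); with O(¬report_checklist) we get O(retain_request).
Premise 4 is O(retain_request → ¬arm_system); since O(retain_request), deontic closure gives O(¬arm_system).
Premise 3 is O(retain_protocol → arm_system); contrapositively O(¬arm_system → ¬retain_protocol). Since O(¬arm_system) holds, K gives O(¬retain_protocol).
Premises 6, 7, 8, 9 do not contribute to this derivation.
Hence ¬retain_protocol is obligatory.

Obligatory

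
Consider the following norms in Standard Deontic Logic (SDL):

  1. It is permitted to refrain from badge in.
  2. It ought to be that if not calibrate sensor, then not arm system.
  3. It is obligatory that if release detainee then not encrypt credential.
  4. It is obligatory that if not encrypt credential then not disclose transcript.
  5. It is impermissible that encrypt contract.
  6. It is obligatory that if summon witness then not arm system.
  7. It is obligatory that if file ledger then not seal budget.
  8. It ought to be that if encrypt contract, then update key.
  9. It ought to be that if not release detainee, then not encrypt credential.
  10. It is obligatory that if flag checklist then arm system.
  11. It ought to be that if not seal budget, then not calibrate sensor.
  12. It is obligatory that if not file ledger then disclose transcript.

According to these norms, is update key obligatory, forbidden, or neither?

Neither

Premise 8 is O(encrypt_contract → update_key), but O(encrypt_contract) is not derivable from the premises, so it does not yield O(update_key).
No premise or chain of K-axiom applications forces O(update_key), and none forces O(¬update_key). So update_key is neither obligatory nor forbidden under these norms.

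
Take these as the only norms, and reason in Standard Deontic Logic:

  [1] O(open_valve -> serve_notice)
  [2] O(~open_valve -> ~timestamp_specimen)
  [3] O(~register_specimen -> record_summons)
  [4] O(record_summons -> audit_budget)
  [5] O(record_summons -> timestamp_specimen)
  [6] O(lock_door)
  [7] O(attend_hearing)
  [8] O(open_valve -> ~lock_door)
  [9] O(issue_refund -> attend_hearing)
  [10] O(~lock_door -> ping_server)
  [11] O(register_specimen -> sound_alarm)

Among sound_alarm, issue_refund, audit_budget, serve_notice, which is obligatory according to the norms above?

Premise 6 states O(lock_door) outright.
The contrapositive of premise 8 (O(open_valve -> ~lock_door)) is O(lock_door -> ~open_valve), and O(lock_door) is already established, so O(~open_valve).
From O(~open_valve) and premise 2, O(~open_valve -> ~timestamp_specimen), we obtain O(~timestamp_specimen).
Premise 5, O(record_summons -> timestamp_specimen), contraposes to O(~timestamp_specimen -> ~record_summons); with O(~timestamp_specimen) we get O(~record_summons).
Premise 3 is O(~register_specimen -> record_summons); contrapositively O(~record_summons -> register_specimen). Since O(~record_summons) holds, K gives O(register_specimen).
From O(register_specimen) and premise 11, O(register_specimen -> sound_alarm), we obtain O(sound_alarm).
So O(sound_alarm) holds — sound_alarm is obligatory. None of the other listed options is made obligatory by any chain of premises.

sound_alarm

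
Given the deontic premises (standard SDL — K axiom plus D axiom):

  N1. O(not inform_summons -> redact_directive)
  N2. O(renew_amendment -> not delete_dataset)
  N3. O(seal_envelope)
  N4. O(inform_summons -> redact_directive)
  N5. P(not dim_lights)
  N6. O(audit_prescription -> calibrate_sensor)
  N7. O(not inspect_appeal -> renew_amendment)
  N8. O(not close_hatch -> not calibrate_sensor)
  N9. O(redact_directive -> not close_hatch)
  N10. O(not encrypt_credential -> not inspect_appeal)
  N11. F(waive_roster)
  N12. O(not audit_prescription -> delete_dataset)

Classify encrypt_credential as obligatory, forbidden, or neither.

By case analysis on inform_summons: premise 4 gives O(inform_summons -> redact_directive) and premise 1 gives O(not inform_summons -> redact_directive), so O(redact_directive) either way.
With premise 9, O(redact_directive -> not close_hatch), the K-axiom yields O(not close_hatch).
With premise 8, O(not close_hatch -> not calibrate_sensor), the K-axiom yields O(not calibrate_sensor).
Premise 6, O(audit_prescription -> calibrate_sensor), contraposes to O(not calibrate_sensor -> not audit_prescription); with O(not calibrate_sensor) we get O(not audit_prescription).
Premise 12 is O(not audit_prescription -> delete_dataset); since O(not audit_prescription), deontic closure gives O(delete_dataset).
Premise 2, O(renew_amendment -> not delete_dataset), contraposes to O(delete_dataset -> not renew_amendment); with O(delete_dataset) we get O(not renew_amendment).
Premise 7 is O(not inspect_appeal -> renew_amendment); contrapositively O(not renew_amendment -> inspect_appeal). Since O(not renew_amendment) holds, K gives O(inspect_appeal).
The contrapositive of premise 10 (O(not encrypt_credential -> not inspect_appeal)) is O(inspect_appeal -> encrypt_credential), and O(inspect_appeal) is already established, so O(encrypt_credential).
Premises 3, 5, 11 do not contribute to this derivation.
Hence encrypt_credential is obligatory.

Obligatory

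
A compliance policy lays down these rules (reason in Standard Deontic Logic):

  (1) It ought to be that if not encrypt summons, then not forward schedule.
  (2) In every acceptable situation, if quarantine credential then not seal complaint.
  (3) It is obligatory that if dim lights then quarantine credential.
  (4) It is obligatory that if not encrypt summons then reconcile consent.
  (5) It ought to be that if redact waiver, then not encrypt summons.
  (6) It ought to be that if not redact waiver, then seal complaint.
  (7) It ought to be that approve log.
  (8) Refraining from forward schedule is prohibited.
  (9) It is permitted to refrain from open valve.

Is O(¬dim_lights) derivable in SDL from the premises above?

Yes

F(¬forward_schedule) at premise 8 means O(forward_schedule).
Premise 1 is O(¬encrypt_summons → ¬forward_schedule); contrapositively O(forward_schedule → encrypt_summons). Since O(forward_schedule) holds, K gives O(encrypt_summons).
Premise 5, O(redact_waiver → ¬encrypt_summons), contraposes to O(encrypt_summons → ¬redact_waiver); with O(encrypt_summons) we get O(¬redact_waiver).
Applying K to premise 6 (O(¬redact_waiver → seal_complaint)) and O(¬redact_waiver) yields O(seal_complaint).
Premise 2, O(quarantine_credential → ¬seal_complaint), contraposes to O(seal_complaint → ¬quarantine_credential); with O(seal_complaint) we get O(¬quarantine_credential).
The contrapositive of premise 3 (O(dim_lights → quarantine_credential)) is O(¬quarantine_credential → ¬dim_lights), and O(¬quarantine_credential) is already established, so O(¬dim_lights).
Premises 4, 7, 9 do not contribute to this derivation.
So O(¬dim_lights) follows.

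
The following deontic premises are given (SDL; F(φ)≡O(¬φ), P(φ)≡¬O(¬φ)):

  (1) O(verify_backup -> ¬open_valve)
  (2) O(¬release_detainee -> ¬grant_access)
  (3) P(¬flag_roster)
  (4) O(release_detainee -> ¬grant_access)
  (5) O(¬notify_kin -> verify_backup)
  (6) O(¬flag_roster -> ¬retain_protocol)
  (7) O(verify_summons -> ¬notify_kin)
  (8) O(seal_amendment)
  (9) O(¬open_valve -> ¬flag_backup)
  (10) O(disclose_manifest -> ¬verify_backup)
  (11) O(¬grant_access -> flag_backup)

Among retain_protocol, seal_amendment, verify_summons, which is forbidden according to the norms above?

Premises 2 and 4 are O(¬release_detainee -> ¬grant_access) and O(release_detainee -> ¬grant_access); every ideal world satisfies ¬release_detainee or release_detainee, so in either case ¬grant_access holds — hence O(¬grant_access).
Applying K to premise 11 (O(¬grant_access -> flag_backup)) and O(¬grant_access) yields O(flag_backup).
The contrapositive of premise 9 (O(¬open_valve -> ¬flag_backup)) is O(flag_backup -> open_valve), and O(flag_backup) is already established, so O(open_valve).
Premise 1, O(verify_backup -> ¬open_valve), contraposes to O(open_valve -> ¬verify_backup); with O(open_valve) we get O(¬verify_backup).
Premise 5 is O(¬notify_kin -> verify_backup); contrapositively O(¬verify_backup -> notify_kin). Since O(¬verify_backup) holds, K gives O(notify_kin).
The contrapositive of premise 7 (O(verify_summons -> ¬notify_kin)) is O(notify_kin -> ¬verify_summons), and O(notify_kin) is already established, so O(¬verify_summons).
So O(¬verify_summons) holds, i.e. verify_summons is forbidden. None of the other listed options is forbidden under the premises.

verify_summons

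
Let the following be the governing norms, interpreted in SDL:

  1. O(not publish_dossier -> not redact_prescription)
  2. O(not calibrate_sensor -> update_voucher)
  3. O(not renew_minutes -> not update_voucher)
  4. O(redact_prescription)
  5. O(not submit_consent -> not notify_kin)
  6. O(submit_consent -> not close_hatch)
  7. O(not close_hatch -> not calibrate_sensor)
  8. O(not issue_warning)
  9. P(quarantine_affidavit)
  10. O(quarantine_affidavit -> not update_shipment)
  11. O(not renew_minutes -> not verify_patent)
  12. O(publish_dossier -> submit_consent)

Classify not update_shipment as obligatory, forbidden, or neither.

Neither

Premise 10 is O(quarantine_affidavit -> not update_shipment), but O(quarantine_affidavit) is not derivable from the premises (the permission P(quarantine_affidavit) asserts only not O(not quarantine_affidavit), not O(quarantine_affidavit)), so it does not yield O(not update_shipment).
No premise or chain of K-axiom applications forces O(not update_shipment), and none forces O(update_shipment). So not update_shipment is neither obligatory nor forbidden under these norms.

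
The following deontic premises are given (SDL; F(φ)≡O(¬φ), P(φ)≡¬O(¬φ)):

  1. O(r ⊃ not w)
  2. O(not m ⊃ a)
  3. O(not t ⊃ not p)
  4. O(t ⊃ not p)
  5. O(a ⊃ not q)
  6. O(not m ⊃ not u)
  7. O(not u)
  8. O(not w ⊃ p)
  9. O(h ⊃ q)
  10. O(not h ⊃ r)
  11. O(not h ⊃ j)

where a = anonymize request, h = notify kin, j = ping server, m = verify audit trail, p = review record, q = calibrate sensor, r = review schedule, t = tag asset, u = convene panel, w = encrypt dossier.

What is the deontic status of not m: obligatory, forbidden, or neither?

Forbidden

Premises 3 and 4 cover both cases: O(not t ⊃ not p) and O(t ⊃ not p). Since not t ∨ t is a tautology, O(not p) follows.
Premise 8, O(not w ⊃ p), contraposes to O(not p ⊃ w); with O(not p) we get O(w).
The contrapositive of premise 1 (O(r ⊃ not w)) is O(w ⊃ not r), and O(w) is already established, so O(not r).
Premise 10 is O(not h ⊃ r); contrapositively O(not r ⊃ h). Since O(not r) holds, K gives O(h).
Applying K to premise 9 (O(h ⊃ q)) and O(h) yields O(q).
The contrapositive of premise 5 (O(a ⊃ not q)) is O(q ⊃ not a), and O(q) is already established, so O(not a).
Premise 2, O(not m ⊃ a), contraposes to O(not a ⊃ m); with O(not a) we get O(m).
Premises 6, 7, 11 do not contribute to this derivation.
Thus O(m), which is F(not m): not m is forbidden.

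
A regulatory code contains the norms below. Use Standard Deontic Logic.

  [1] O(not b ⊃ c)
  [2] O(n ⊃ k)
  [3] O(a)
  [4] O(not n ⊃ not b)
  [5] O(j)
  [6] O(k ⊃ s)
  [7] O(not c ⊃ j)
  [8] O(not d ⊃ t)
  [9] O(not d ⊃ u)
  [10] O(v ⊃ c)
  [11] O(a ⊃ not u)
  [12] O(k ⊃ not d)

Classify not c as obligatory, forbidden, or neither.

Forbidden

From premise 3 we have O(a).
With premise 11, O(a ⊃ not u), the K-axiom yields O(not u).
Premise 9 is O(not d ⊃ u); contrapositively O(not u ⊃ d). Since O(not u) holds, K gives O(d).
Premise 12 is O(k ⊃ not d); contrapositively O(d ⊃ not k). Since O(d) holds, K gives O(not k).
The contrapositive of premise 2 (O(n ⊃ k)) is O(not k ⊃ not n), and O(not k) is already established, so O(not n).
With premise 4, O(not n ⊃ not b), the K-axiom yields O(not b).
With premise 1, O(not b ⊃ c), the K-axiom yields O(c).
Premises 5, 6, 7, 8, 10 do not contribute to this derivation.
Thus O(c), which is F(not c): not c is forbidden.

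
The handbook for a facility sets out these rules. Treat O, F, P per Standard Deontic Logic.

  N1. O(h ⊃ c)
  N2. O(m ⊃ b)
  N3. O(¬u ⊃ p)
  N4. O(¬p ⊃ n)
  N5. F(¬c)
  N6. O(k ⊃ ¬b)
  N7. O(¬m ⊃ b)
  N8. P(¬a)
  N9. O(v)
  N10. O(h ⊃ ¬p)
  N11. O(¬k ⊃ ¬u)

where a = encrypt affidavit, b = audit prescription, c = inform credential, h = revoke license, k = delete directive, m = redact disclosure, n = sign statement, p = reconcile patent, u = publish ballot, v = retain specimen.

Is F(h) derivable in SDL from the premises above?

Yes

Premises 7 and 2 cover both cases: O(¬m ⊃ b) and O(m ⊃ b). Since ¬m ∨ m is a tautology, O(b) follows.
Premise 6 is O(k ⊃ ¬b); contrapositively O(b ⊃ ¬k). Since O(b) holds, K gives O(¬k).
Applying K to premise 11 (O(¬k ⊃ ¬u)) and O(¬k) yields O(¬u).
With premise 3, O(¬u ⊃ p), the K-axiom yields O(p).
Premise 10 is O(h ⊃ ¬p); contrapositively O(p ⊃ ¬h). Since O(p) holds, K gives O(¬h).
Premises 1, 4, 5, 8, 9 do not contribute to this derivation.
So O(¬h) holds, i.e. F(h). The claim follows.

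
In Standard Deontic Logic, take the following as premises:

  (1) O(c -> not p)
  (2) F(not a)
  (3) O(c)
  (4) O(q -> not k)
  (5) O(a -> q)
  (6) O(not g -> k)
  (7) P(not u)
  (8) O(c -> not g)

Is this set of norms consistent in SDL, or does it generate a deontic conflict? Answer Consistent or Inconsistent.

Premise 2, F(not a), is equivalent to O(a).
Applying K to premise 5 (O(a -> q)) and O(a) yields O(q).
With premise 4, O(q -> not k), the K-axiom yields O(not k).
The contrapositive of premise 6 (O(not g -> k)) is O(not k -> g), and O(not k) is already established, so O(g).
Premise 8, O(c -> not g), contraposes to O(g -> not c); with O(g) we get O(not c).
However, premise 3 gives O(c).
We now have both O(not c) and O(c) — c is simultaneously obligatory and forbidden, violating the D-axiom.

Inconsistent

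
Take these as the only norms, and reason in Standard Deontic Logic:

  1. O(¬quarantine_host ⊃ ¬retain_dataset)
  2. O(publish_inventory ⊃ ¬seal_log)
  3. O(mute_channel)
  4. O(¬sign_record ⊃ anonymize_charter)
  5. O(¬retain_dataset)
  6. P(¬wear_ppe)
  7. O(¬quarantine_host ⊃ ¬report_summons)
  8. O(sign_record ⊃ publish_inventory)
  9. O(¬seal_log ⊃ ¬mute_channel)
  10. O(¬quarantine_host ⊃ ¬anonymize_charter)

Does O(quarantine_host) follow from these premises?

From premise 3 we have O(mute_channel).
Premise 9 is O(¬seal_log ⊃ ¬mute_channel); contrapositively O(mute_channel ⊃ seal_log). Since O(mute_channel) holds, K gives O(seal_log).
Premise 2, O(publish_inventory ⊃ ¬seal_log), contraposes to O(seal_log ⊃ ¬publish_inventory); with O(seal_log) we get O(¬publish_inventory).
The contrapositive of premise 8 (O(sign_record ⊃ publish_inventory)) is O(¬publish_inventory ⊃ ¬sign_record), and O(¬publish_inventory) is already established, so O(¬sign_record).
From O(¬sign_record) and premise 4, O(¬sign_record ⊃ anonymize_charter), we obtain O(anonymize_charter).
Premise 10 is O(¬quarantine_host ⊃ ¬anonymize_charter); contrapositively O(anonymize_charter ⊃ quarantine_host). Since O(anonymize_charter) holds, K gives O(quarantine_host).
Premises 1, 5, 6, 7 do not contribute to this derivation.
So O(quarantine_host) follows.

Yes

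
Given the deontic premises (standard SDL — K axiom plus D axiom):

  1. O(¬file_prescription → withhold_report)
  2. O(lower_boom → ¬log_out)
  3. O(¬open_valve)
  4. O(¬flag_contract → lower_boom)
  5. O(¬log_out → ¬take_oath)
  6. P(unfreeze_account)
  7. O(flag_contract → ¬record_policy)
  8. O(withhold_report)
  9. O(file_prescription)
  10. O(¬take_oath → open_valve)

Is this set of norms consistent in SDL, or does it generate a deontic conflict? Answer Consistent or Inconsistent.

Premise 1 is O(¬file_prescription → withhold_report); even if O(withhold_report) held, inferring O(¬file_prescription) would be affirming the consequent — invalid.
So O(¬file_prescription) is not derivable, and the apparent clash with O(file_prescription) does not arise.
A world satisfying every obligation exists (e.g. file_prescription=true, flag_contract=true, log_out=true, lower_boom=false, open_valve=false, record_policy=false, take_oath=true, unfreeze_account=false, withhold_report=true); no atom is both obligatory and forbidden, so the set is consistent.

Consistent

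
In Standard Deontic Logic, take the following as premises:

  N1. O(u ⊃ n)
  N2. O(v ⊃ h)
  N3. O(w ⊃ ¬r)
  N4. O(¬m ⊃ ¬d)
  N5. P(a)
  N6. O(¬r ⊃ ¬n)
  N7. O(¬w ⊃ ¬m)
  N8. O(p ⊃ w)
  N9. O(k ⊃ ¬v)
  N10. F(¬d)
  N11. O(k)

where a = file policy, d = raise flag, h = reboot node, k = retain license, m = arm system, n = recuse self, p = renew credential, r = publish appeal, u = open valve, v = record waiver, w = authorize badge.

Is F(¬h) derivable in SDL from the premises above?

No

Premise 2 is O(v ⊃ h), but O(v) is not derivable from the premises, so it does not yield O(h).
No other premise forces O(h). An ideal world satisfying every premise can still have ¬h true, so F(¬h) is not derivable.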